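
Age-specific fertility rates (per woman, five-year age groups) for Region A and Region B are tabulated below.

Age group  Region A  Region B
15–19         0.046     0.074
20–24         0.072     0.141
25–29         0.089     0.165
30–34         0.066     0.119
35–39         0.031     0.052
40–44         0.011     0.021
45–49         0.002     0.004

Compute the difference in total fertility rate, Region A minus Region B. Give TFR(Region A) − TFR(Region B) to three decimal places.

Region A:
  Sum of ASFRs = 0.046 + 0.072 + 0.089 + 0.066 + 0.031 + 0.011 + 0.002 = 0.317
  TFR = 5 × 0.317 = 1.585
Region B:
  Sum of ASFRs = 0.074 + 0.141 + 0.165 + 0.119 + 0.052 + 0.021 + 0.004 = 0.576
  TFR = 5 × 0.576 = 2.88
Difference = 1.585 − 2.88 = -1.295

-1.295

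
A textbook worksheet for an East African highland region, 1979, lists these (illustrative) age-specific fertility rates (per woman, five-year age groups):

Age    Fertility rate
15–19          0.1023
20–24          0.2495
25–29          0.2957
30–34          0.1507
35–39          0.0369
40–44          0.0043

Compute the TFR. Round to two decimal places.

4.20

Sum of ASFRs = 0.1023 + 0.2495 + 0.2957 + 0.1507 + 0.0369 + 0.0043 = 0.8394
TFR = 5 × 0.8394 = 4.197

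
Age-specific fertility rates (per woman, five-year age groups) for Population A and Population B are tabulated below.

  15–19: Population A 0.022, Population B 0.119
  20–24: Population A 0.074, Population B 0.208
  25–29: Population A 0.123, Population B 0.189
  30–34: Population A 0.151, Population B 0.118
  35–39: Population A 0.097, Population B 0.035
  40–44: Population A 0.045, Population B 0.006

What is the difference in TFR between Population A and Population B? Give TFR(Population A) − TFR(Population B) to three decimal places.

Population A:
  Sum of ASFRs = 0.022 + 0.074 + 0.123 + 0.151 + 0.097 + 0.045 = 0.512
  TFR = 5 × 0.512 = 2.56
Population B:
  Sum of ASFRs = 0.119 + 0.208 + 0.189 + 0.118 + 0.035 + 0.006 = 0.675
  TFR = 5 × 0.675 = 3.375
Difference = 2.56 − 3.375 = -0.815

-0.815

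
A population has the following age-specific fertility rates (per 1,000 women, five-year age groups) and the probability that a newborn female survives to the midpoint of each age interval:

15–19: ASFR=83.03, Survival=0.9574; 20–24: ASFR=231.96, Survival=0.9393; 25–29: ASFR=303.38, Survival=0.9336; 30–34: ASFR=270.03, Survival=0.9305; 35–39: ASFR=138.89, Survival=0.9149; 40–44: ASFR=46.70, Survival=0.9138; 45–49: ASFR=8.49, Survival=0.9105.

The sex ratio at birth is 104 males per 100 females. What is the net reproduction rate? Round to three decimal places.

2.474

Proportion female at birth = 100 / (100 + 104) = 0.49020.
Per-age-group product (5 × ASFR × survival probability):
  15–19: 5 × 83.03/1000 × 0.9574 = 0.39746
  20–24: 5 × 231.96/1000 × 0.9393 = 1.08940
  25–29: 5 × 303.38/1000 × 0.9336 = 1.41618
  30–34: 5 × 270.03/1000 × 0.9305 = 1.25631
  35–39: 5 × 138.89/1000 × 0.9149 = 0.63535
  40–44: 5 × 46.70/1000 × 0.9138 = 0.21337
  45–49: 5 × 8.49/1000 × 0.9105 = 0.03865
Sum = 5.04672
NRR = 0.49020 × 5.04672 = 2.47390
NRR > 1, so each generation more than replaces itself.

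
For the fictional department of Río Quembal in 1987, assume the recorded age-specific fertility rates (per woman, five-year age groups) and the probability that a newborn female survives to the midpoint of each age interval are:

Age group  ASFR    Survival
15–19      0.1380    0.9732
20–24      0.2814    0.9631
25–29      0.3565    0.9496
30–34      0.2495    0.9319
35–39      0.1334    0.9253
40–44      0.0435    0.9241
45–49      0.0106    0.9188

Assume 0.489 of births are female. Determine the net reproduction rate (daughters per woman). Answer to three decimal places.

2.811

Proportion female at birth = 0.489.
Survival-weighted fertility by age (5·fₓ·Sₓ):
  15–19: 5 × 0.1380 × 0.9732 = 0.67151
  20–24: 5 × 0.2814 × 0.9631 = 1.35508
  25–29: 5 × 0.3565 × 0.9496 = 1.69266
  30–34: 5 × 0.2495 × 0.9319 = 1.16255
  35–39: 5 × 0.1334 × 0.9253 = 0.61718
  40–44: 5 × 0.0435 × 0.9241 = 0.20099
  45–49: 5 × 0.0106 × 0.9188 = 0.04870
Sum = 5.74867
NRR = 0.489 × 5.74867 = 2.81110
NRR > 1, so each generation more than replaces itself.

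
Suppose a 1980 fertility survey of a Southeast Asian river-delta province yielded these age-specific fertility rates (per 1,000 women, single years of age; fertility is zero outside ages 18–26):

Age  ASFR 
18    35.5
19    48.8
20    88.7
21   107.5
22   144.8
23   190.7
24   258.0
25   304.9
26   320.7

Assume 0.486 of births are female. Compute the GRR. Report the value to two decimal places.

Proportion female at birth = 0.486.
Sum of ASFRs = 35.5 + 48.8 + 88.7 + 107.5 + 144.8 + 190.7 + 258.0 + 304.9 + 320.7 = 1499.6
TFR = 1499.6 / 1000 = 1.4996
GRR = 0.486 × 1.4996 = 0.72881

0.73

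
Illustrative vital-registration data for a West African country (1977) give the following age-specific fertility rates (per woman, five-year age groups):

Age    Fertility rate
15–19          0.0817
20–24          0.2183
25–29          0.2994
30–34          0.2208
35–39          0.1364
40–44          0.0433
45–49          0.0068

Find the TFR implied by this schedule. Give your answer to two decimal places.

5.03

Sum of ASFRs = 0.0817 + 0.2183 + 0.2994 + 0.2208 + 0.1364 + 0.0433 + 0.0068 = 1.0067
TFR = 5 × 1.0067 = 5.0335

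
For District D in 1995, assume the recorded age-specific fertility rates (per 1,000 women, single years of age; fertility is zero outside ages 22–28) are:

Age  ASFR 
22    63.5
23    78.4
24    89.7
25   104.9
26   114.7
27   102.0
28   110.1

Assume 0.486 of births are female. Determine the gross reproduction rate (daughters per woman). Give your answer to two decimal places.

0.32

Proportion female at birth = 0.486.
Sum of ASFRs = 63.5 + 78.4 + 89.7 + 104.9 + 114.7 + 102.0 + 110.1 = 663.3
TFR = 663.3 / 1000 = 0.6633
GRR = 0.486 × 0.6633 = 0.32236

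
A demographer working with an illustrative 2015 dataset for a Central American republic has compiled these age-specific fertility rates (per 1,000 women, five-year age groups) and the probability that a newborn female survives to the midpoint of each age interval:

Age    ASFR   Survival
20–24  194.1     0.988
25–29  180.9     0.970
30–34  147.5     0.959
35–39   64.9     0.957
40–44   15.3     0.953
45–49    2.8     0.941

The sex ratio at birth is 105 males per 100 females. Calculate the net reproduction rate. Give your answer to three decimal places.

Proportion female at birth = 100 / (100 + 105) = 0.48780.
Weighting each age-specific rate by interval width and survival:
  20–24: 5 × 194.1/1000 × 0.988 = 0.95885
  25–29: 5 × 180.9/1000 × 0.970 = 0.87737
  30–34: 5 × 147.5/1000 × 0.959 = 0.70726
  35–39: 5 × 64.9/1000 × 0.957 = 0.31055
  40–44: 5 × 15.3/1000 × 0.953 = 0.07290
  45–49: 5 × 2.8/1000 × 0.941 = 0.01317
Sum = 2.94010
NRR = 0.48780 × 2.94010 = 1.43418
NRR > 1, so each generation more than replaces itself.

1.434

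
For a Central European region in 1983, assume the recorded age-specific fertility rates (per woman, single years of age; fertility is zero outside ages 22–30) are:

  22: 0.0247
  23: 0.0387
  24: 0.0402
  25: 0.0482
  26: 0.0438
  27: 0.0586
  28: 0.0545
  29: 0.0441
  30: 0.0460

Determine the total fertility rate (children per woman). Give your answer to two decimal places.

0.40

Sum of ASFRs = 0.0247 + 0.0387 + 0.0402 + 0.0482 + 0.0438 + 0.0586 + 0.0545 + 0.0441 + 0.0460 = 0.3988
TFR = 0.3988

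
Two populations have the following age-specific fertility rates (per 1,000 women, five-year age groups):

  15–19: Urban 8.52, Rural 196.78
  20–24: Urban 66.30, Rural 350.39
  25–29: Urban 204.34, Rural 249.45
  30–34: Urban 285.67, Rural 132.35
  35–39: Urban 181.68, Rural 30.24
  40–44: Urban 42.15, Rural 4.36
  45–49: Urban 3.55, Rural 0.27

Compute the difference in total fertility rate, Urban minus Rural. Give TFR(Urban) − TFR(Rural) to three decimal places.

-0.858

Urban:
  Sum of ASFRs = 8.52 + 66.30 + 204.34 + 285.67 + 181.68 + 42.15 + 3.55 = 792.21
  TFR = 5 × 792.21 / 1000 = 3.96105
Rural:
  Sum of ASFRs = 196.78 + 350.39 + 249.45 + 132.35 + 30.24 + 4.36 + 0.27 = 963.84
  TFR = 5 × 963.84 / 1000 = 4.8192
Difference = 3.96105 − 4.8192 = -0.85815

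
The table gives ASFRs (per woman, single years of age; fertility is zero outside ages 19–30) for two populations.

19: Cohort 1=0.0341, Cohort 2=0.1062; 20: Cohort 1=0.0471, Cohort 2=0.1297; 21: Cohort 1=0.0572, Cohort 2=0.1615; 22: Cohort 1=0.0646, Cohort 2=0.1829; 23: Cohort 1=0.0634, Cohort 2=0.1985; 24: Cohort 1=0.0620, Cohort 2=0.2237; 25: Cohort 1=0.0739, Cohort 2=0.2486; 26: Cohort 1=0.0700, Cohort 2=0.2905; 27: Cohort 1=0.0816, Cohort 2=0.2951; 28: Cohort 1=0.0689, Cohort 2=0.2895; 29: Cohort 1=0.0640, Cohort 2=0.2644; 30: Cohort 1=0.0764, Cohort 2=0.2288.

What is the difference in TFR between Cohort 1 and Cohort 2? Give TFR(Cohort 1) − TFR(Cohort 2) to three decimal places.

Cohort 1:
  Sum of ASFRs = 0.0341 + 0.0471 + 0.0572 + 0.0646 + 0.0634 + 0.0620 + 0.0739 + 0.0700 + 0.0816 + 0.0689 + 0.0640 + 0.0764 = 0.7632
  TFR = 0.7632
Cohort 2:
  Sum of ASFRs = 0.1062 + 0.1297 + 0.1615 + 0.1829 + 0.1985 + 0.2237 + 0.2486 + 0.2905 + 0.2951 + 0.2895 + 0.2644 + 0.2288 = 2.6194
  TFR = 2.6194
Difference = 0.7632 − 2.6194 = -1.8562

-1.856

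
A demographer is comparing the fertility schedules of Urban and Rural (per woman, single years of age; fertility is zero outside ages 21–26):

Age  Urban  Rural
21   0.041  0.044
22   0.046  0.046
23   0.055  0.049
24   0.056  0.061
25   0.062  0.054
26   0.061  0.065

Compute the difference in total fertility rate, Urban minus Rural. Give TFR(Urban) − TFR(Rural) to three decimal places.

Urban:
  Sum of ASFRs = 0.041 + 0.046 + 0.055 + 0.056 + 0.062 + 0.061 = 0.321
  TFR = 0.321
Rural:
  Sum of ASFRs = 0.044 + 0.046 + 0.049 + 0.061 + 0.054 + 0.065 = 0.319
  TFR = 0.319
Difference = 0.321 − 0.319 = 0.002

0.002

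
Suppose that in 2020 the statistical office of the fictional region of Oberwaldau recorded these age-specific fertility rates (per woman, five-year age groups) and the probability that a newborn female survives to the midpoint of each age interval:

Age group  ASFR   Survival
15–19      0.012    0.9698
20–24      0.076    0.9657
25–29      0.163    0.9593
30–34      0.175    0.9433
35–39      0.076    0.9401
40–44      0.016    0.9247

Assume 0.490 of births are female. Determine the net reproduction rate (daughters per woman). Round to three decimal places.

Proportion female at birth = 0.490.
Survival-weighted fertility by age (5·fₓ·Sₓ):
  15–19: 5 × 0.012 × 0.9698 = 0.05819
  20–24: 5 × 0.076 × 0.9657 = 0.36697
  25–29: 5 × 0.163 × 0.9593 = 0.78183
  30–34: 5 × 0.175 × 0.9433 = 0.82539
  35–39: 5 × 0.076 × 0.9401 = 0.35724
  40–44: 5 × 0.016 × 0.9247 = 0.07398
Sum = 2.46360
NRR = 0.490 × 2.46360 = 1.20716

1.207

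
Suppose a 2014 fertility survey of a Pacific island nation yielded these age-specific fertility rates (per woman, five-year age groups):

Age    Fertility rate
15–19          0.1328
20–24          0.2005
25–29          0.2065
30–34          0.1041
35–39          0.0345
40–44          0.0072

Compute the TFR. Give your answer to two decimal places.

Sum of ASFRs = 0.1328 + 0.2005 + 0.2065 + 0.1041 + 0.0345 + 0.0072 = 0.6856
TFR = 5 × 0.6856 = 3.428

3.43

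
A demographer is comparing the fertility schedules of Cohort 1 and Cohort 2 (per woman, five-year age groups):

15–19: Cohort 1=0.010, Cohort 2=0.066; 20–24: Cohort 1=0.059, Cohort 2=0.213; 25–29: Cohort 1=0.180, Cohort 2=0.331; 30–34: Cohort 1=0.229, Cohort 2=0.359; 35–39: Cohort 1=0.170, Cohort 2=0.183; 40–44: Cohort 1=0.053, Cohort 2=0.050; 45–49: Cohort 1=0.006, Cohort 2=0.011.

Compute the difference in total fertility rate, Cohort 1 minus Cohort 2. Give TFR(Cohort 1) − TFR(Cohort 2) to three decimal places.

Cohort 1:
  Sum of ASFRs = 0.010 + 0.059 + 0.180 + 0.229 + 0.170 + 0.053 + 0.006 = 0.707
  TFR = 5 × 0.707 = 3.535
Cohort 2:
  Sum of ASFRs = 0.066 + 0.213 + 0.331 + 0.359 + 0.183 + 0.050 + 0.011 = 1.213
  TFR = 5 × 1.213 = 6.065
Difference = 3.535 − 6.065 = -2.53

-2.530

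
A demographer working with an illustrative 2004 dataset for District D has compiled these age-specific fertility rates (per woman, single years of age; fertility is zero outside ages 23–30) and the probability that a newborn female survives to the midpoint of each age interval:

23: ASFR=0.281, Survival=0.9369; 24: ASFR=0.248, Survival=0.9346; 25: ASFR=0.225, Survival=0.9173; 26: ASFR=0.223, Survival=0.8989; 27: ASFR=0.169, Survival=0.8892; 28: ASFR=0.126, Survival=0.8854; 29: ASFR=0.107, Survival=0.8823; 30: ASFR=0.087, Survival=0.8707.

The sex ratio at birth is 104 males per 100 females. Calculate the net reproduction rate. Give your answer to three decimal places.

Proportion female at birth = 100 / (100 + 104) = 0.49020.
Survival-weighted fertility by age (1·fₓ·Sₓ):
  23: 1 × 0.281 × 0.9369 = 0.26327
  24: 1 × 0.248 × 0.9346 = 0.23178
  25: 1 × 0.225 × 0.9173 = 0.20639
  26: 1 × 0.223 × 0.8989 = 0.20045
  27: 1 × 0.169 × 0.8892 = 0.15027
  28: 1 × 0.126 × 0.8854 = 0.11156
  29: 1 × 0.107 × 0.8823 = 0.09441
  30: 1 × 0.087 × 0.8707 = 0.07575
Sum = 1.33388
NRR = 0.49020 × 1.33388 = 0.65387

0.654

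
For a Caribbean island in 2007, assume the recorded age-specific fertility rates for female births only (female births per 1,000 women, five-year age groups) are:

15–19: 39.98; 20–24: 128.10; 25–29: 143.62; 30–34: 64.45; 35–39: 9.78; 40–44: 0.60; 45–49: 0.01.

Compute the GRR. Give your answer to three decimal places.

1.933

Sum of female ASFRs = 39.98 + 128.10 + 143.62 + 64.45 + 9.78 + 0.60 + 0.01 = 386.54
GRR = 5 × 386.54 / 1000 = 1.9327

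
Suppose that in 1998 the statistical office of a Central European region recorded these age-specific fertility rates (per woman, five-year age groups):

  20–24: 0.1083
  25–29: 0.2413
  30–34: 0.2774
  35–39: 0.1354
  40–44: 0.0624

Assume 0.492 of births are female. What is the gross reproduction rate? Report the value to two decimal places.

2.03

Proportion female at birth = 0.492.
Sum of ASFRs = 0.1083 + 0.2413 + 0.2774 + 0.1354 + 0.0624 = 0.8248
TFR = 5 × 0.8248 = 4.124
GRR = 0.492 × 4.124 = 2.02901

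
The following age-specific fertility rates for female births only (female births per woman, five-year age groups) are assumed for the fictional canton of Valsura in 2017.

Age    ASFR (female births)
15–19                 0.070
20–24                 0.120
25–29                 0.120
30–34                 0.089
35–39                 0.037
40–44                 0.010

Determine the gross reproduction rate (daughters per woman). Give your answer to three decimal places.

Sum of female ASFRs = 0.070 + 0.120 + 0.120 + 0.089 + 0.037 + 0.010 = 0.446
GRR = 5 × 0.446 = 2.23

2.230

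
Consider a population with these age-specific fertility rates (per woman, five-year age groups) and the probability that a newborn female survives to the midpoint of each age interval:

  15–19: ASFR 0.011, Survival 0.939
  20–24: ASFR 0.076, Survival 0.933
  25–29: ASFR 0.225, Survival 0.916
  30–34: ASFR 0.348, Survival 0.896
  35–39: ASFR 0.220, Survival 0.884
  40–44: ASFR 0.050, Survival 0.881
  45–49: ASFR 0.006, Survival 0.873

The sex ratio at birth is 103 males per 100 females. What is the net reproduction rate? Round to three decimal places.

2.076

Proportion female at birth = 100 / (100 + 103) = 0.49261.
Survival-weighted fertility by age (5·fₓ·Sₓ):
  15–19: 5 × 0.011 × 0.939 = 0.05165
  20–24: 5 × 0.076 × 0.933 = 0.35454
  25–29: 5 × 0.225 × 0.916 = 1.03050
  30–34: 5 × 0.348 × 0.896 = 1.55904
  35–39: 5 × 0.220 × 0.884 = 0.97240
  40–44: 5 × 0.050 × 0.881 = 0.22025
  45–49: 5 × 0.006 × 0.873 = 0.02619
Sum = 4.21457
NRR = 0.49261 × 4.21457 = 2.07614
An NRR exceeding 1 indicates intrinsic growth under these rates.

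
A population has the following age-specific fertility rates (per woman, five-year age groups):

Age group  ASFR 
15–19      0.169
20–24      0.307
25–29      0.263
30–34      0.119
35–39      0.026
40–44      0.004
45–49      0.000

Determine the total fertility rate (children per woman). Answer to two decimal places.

4.44

Sum of ASFRs = 0.169 + 0.307 + 0.263 + 0.119 + 0.026 + 0.004 + 0.000 = 0.888
TFR = 5 × 0.888 = 4.44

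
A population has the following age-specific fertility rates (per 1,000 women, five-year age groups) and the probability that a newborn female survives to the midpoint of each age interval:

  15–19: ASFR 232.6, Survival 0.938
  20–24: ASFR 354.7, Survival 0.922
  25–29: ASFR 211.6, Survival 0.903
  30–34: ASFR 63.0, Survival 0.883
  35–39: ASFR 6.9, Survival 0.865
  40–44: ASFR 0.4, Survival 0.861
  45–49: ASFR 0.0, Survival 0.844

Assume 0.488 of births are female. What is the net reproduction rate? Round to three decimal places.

Proportion female at birth = 0.488.
Per-age-group product (5 × ASFR × survival probability):
  15–19: 5 × 232.6/1000 × 0.938 = 1.09089
  20–24: 5 × 354.7/1000 × 0.922 = 1.63517
  25–29: 5 × 211.6/1000 × 0.903 = 0.95537
  30–34: 5 × 63.0/1000 × 0.883 = 0.27815
  35–39: 5 × 6.9/1000 × 0.865 = 0.02984
  40–44: 5 × 0.4/1000 × 0.861 = 0.00172
  45–49: 5 × 0.0/1000 × 0.844 = 0.00000
Sum = 3.99114
NRR = 0.488 × 3.99114 = 1.94768
An NRR exceeding 1 indicates intrinsic growth under these rates.

1.948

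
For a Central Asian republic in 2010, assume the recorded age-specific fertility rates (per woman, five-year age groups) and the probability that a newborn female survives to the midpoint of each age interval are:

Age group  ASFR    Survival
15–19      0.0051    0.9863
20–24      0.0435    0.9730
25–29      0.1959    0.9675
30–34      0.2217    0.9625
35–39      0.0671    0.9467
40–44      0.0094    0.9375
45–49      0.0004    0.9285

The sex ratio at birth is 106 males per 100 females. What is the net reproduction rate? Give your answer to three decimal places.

Proportion female at birth = 100 / (100 + 106) = 0.48544.
Per-age-group product (5 × ASFR × survival probability):
  15–19: 5 × 0.0051 × 0.9863 = 0.02515
  20–24: 5 × 0.0435 × 0.9730 = 0.21163
  25–29: 5 × 0.1959 × 0.9675 = 0.94767
  30–34: 5 × 0.2217 × 0.9625 = 1.06693
  35–39: 5 × 0.0671 × 0.9467 = 0.31762
  40–44: 5 × 0.0094 × 0.9375 = 0.04406
  45–49: 5 × 0.0004 × 0.9285 = 0.00186
Sum = 2.61492
NRR = 0.48544 × 2.61492 = 1.26939
With NRR above 1 the population is above replacement fertility.

1.269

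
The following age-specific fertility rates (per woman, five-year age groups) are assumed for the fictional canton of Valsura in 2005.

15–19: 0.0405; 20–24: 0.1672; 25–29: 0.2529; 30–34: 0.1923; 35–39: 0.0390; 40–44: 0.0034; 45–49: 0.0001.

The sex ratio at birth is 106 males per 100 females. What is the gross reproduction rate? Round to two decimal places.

Proportion female at birth = 100 / (100 + 106) = 0.48544.
Sum of ASFRs = 0.0405 + 0.1672 + 0.2529 + 0.1923 + 0.0390 + 0.0034 + 0.0001 = 0.6954
TFR = 5 × 0.6954 = 3.477
GRR = 0.48544 × 3.477 = 1.68787

1.69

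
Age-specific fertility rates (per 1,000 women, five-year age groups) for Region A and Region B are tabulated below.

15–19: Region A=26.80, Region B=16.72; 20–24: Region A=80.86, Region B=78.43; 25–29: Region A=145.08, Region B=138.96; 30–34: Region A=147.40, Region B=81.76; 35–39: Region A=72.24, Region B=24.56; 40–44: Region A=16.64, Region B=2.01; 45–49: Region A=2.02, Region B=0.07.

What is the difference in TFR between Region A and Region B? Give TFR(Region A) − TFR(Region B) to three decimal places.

0.743

Region A:
  Sum of ASFRs = 26.80 + 80.86 + 145.08 + 147.40 + 72.24 + 16.64 + 2.02 = 491.04
  TFR = 5 × 491.04 / 1000 = 2.4552
Region B:
  Sum of ASFRs = 16.72 + 78.43 + 138.96 + 81.76 + 24.56 + 2.01 + 0.07 = 342.51
  TFR = 5 × 342.51 / 1000 = 1.71255
Difference = 2.4552 − 1.71255 = 0.74265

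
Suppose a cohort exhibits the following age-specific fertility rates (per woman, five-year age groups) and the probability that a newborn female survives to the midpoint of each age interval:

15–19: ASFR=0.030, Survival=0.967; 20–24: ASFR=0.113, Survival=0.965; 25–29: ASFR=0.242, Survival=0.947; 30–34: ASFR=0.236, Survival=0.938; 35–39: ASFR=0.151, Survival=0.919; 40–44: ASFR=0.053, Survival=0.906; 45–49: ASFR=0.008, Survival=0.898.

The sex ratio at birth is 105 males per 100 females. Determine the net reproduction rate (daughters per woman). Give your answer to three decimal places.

Proportion female at birth = 100 / (100 + 105) = 0.48780.
Each age group contributes 5 × ASFR × survival:
  15–19: 5 × 0.030 × 0.967 = 0.14505
  20–24: 5 × 0.113 × 0.965 = 0.54523
  25–29: 5 × 0.242 × 0.947 = 1.14587
  30–34: 5 × 0.236 × 0.938 = 1.10684
  35–39: 5 × 0.151 × 0.919 = 0.69385
  40–44: 5 × 0.053 × 0.906 = 0.24009
  45–49: 5 × 0.008 × 0.898 = 0.03592
Sum = 3.91285
NRR = 0.48780 × 3.91285 = 1.90869

1.909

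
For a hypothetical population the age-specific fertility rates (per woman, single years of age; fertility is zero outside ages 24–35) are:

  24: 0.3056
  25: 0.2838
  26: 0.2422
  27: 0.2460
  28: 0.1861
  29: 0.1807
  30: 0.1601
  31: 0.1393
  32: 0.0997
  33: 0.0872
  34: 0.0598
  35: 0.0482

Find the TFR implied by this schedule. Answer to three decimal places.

2.039

Sum of ASFRs = 0.3056 + 0.2838 + 0.2422 + 0.2460 + 0.1861 + 0.1807 + 0.1601 + 0.1393 + 0.0997 + 0.0872 + 0.0598 + 0.0482 = 2.0387
TFR = 2.0387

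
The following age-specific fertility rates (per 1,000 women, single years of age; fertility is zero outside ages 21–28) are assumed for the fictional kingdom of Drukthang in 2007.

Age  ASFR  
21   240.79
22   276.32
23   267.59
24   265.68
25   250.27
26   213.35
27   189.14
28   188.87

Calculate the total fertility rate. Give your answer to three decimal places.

1.892

Sum of ASFRs = 240.79 + 276.32 + 267.59 + 265.68 + 250.27 + 213.35 + 189.14 + 188.87 = 1892.01
TFR = 1892.01 / 1000 = 1.89201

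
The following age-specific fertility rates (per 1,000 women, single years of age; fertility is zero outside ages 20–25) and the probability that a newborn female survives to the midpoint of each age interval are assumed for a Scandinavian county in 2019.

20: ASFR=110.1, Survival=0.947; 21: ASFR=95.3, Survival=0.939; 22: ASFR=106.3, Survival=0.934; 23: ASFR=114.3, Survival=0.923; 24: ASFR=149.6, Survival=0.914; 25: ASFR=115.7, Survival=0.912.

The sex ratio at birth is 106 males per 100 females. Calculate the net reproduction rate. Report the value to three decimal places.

0.311

Proportion female at birth = 100 / (100 + 106) = 0.48544.
Survival-weighted fertility by age (1·fₓ·Sₓ):
  20: 1 × 110.1/1000 × 0.947 = 0.10426
  21: 1 × 95.3/1000 × 0.939 = 0.08949
  22: 1 × 106.3/1000 × 0.934 = 0.09928
  23: 1 × 114.3/1000 × 0.923 = 0.10550
  24: 1 × 149.6/1000 × 0.914 = 0.13673
  25: 1 × 115.7/1000 × 0.912 = 0.10552
Sum = 0.64078
NRR = 0.48544 × 0.64078 = 0.31106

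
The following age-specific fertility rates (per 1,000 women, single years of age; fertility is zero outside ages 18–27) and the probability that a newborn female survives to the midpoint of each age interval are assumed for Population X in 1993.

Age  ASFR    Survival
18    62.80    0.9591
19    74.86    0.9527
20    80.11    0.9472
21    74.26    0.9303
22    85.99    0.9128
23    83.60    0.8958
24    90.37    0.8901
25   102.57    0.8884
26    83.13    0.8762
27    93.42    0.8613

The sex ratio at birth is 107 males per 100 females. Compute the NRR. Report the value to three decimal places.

Proportion female at birth = 100 / (100 + 107) = 0.48309.
Each age group contributes 1 × ASFR × survival:
  18: 1 × 62.80/1000 × 0.9591 = 0.06023
  19: 1 × 74.86/1000 × 0.9527 = 0.07132
  20: 1 × 80.11/1000 × 0.9472 = 0.07588
  21: 1 × 74.26/1000 × 0.9303 = 0.06908
  22: 1 × 85.99/1000 × 0.9128 = 0.07849
  23: 1 × 83.60/1000 × 0.8958 = 0.07489
  24: 1 × 90.37/1000 × 0.8901 = 0.08044
  25: 1 × 102.57/1000 × 0.8884 = 0.09112
  26: 1 × 83.13/1000 × 0.8762 = 0.07284
  27: 1 × 93.42/1000 × 0.8613 = 0.08046
Sum = 0.75475
NRR = 0.48309 × 0.75475 = 0.36461

0.365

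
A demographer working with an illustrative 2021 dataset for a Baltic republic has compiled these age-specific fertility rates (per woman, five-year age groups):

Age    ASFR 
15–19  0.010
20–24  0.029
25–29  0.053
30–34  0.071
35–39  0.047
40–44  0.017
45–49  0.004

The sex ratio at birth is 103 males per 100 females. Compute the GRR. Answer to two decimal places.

0.57

Proportion female at birth = 100 / (100 + 103) = 0.49261.
Sum of ASFRs = 0.010 + 0.029 + 0.053 + 0.071 + 0.047 + 0.017 + 0.004 = 0.231
TFR = 5 × 0.231 = 1.155
GRR = 0.49261 × 1.155 = 0.56896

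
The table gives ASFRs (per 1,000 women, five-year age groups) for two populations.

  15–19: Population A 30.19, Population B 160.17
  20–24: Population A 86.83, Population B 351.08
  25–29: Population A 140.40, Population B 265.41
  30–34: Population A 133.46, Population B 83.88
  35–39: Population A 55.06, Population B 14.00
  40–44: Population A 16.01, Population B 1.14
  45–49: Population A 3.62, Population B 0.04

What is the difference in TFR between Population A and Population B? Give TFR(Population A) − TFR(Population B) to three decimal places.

Population A:
  Sum of ASFRs = 30.19 + 86.83 + 140.40 + 133.46 + 55.06 + 16.01 + 3.62 = 465.57
  TFR = 5 × 465.57 / 1000 = 2.32785
Population B:
  Sum of ASFRs = 160.17 + 351.08 + 265.41 + 83.88 + 14.00 + 1.14 + 0.04 = 875.72
  TFR = 5 × 875.72 / 1000 = 4.3786
Difference = 2.32785 − 4.3786 = -2.05075

-2.051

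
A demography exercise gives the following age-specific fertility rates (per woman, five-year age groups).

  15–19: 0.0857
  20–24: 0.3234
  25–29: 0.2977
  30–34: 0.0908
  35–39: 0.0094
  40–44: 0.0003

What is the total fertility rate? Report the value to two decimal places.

4.04

Sum of ASFRs = 0.0857 + 0.3234 + 0.2977 + 0.0908 + 0.0094 + 0.0003 = 0.8073
TFR = 5 × 0.8073 = 4.0365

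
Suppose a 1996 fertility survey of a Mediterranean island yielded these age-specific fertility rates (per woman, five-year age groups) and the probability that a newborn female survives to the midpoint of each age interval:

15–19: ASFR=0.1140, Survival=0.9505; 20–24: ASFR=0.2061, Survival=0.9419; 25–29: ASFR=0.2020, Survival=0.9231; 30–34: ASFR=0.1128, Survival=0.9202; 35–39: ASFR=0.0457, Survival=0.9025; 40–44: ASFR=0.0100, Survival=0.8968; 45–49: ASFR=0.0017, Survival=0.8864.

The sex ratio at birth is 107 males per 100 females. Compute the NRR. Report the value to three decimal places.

1.557

Proportion female at birth = 100 / (100 + 107) = 0.48309.
Survival-weighted fertility by age (5·fₓ·Sₓ):
  15–19: 5 × 0.1140 × 0.9505 = 0.54179
  20–24: 5 × 0.2061 × 0.9419 = 0.97063
  25–29: 5 × 0.2020 × 0.9231 = 0.93233
  30–34: 5 × 0.1128 × 0.9202 = 0.51899
  35–39: 5 × 0.0457 × 0.9025 = 0.20622
  40–44: 5 × 0.0100 × 0.8968 = 0.04484
  45–49: 5 × 0.0017 × 0.8864 = 0.00753
Sum = 3.22233
NRR = 0.48309 × 3.22233 = 1.55668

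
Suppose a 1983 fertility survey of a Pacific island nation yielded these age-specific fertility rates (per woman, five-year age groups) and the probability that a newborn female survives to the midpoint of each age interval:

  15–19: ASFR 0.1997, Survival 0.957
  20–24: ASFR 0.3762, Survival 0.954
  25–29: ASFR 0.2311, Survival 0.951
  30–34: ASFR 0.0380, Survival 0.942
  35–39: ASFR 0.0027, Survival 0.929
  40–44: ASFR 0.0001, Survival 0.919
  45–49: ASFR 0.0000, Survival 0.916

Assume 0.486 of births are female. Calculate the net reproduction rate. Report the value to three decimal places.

1.964

Proportion female at birth = 0.486.
Each age group contributes 5 × ASFR × survival:
  15–19: 5 × 0.1997 × 0.957 = 0.95556
  20–24: 5 × 0.3762 × 0.954 = 1.79447
  25–29: 5 × 0.2311 × 0.951 = 1.09888
  30–34: 5 × 0.0380 × 0.942 = 0.17898
  35–39: 5 × 0.0027 × 0.929 = 0.01254
  40–44: 5 × 0.0001 × 0.919 = 0.00046
  45–49: 5 × 0.0000 × 0.916 = 0.00000
Sum = 4.04089
NRR = 0.486 × 4.04089 = 1.96387
An NRR exceeding 1 indicates intrinsic growth under these rates.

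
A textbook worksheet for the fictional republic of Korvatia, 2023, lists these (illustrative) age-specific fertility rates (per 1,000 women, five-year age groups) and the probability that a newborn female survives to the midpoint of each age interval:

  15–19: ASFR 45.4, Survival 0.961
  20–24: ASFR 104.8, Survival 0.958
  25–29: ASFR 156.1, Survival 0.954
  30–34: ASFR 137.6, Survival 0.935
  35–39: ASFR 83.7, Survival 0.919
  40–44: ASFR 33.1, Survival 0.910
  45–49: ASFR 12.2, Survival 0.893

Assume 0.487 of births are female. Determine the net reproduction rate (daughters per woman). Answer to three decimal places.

1.314

Proportion female at birth = 0.487.
Per-age-group product (5 × ASFR × survival probability):
  15–19: 5 × 45.4/1000 × 0.961 = 0.21815
  20–24: 5 × 104.8/1000 × 0.958 = 0.50199
  25–29: 5 × 156.1/1000 × 0.954 = 0.74460
  30–34: 5 × 137.6/1000 × 0.935 = 0.64328
  35–39: 5 × 83.7/1000 × 0.919 = 0.38460
  40–44: 5 × 33.1/1000 × 0.910 = 0.15061
  45–49: 5 × 12.2/1000 × 0.893 = 0.05447
Sum = 2.69770
NRR = 0.487 × 2.69770 = 1.31378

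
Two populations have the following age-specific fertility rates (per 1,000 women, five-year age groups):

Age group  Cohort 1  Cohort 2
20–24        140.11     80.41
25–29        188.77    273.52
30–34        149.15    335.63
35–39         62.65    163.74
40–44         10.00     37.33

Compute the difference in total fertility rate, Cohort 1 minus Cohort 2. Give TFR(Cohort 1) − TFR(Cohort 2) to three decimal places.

Cohort 1:
  Sum of ASFRs = 140.11 + 188.77 + 149.15 + 62.65 + 10.00 = 550.68
  TFR = 5 × 550.68 / 1000 = 2.7534
Cohort 2:
  Sum of ASFRs = 80.41 + 273.52 + 335.63 + 163.74 + 37.33 = 890.63
  TFR = 5 × 890.63 / 1000 = 4.45315
Difference = 2.7534 − 4.45315 = -1.69975

-1.700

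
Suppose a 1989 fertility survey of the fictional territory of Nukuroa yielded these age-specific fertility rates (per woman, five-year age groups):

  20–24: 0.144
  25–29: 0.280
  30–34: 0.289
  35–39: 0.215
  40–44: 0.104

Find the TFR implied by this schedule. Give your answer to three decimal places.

Sum of ASFRs = 0.144 + 0.280 + 0.289 + 0.215 + 0.104 = 1.032
TFR = 5 × 1.032 = 5.16

5.160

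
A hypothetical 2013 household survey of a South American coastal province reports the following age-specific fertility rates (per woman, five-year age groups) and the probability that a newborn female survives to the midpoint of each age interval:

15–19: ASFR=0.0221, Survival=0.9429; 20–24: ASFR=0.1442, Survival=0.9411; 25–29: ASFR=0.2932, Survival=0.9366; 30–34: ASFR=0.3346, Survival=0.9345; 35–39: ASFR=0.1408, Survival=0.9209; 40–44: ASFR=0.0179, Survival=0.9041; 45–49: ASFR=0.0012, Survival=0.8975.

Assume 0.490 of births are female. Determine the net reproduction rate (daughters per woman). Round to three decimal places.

2.182

Proportion female at birth = 0.490.
Each age group contributes 5 × ASFR × survival:
  15–19: 5 × 0.0221 × 0.9429 = 0.10419
  20–24: 5 × 0.1442 × 0.9411 = 0.67853
  25–29: 5 × 0.2932 × 0.9366 = 1.37306
  30–34: 5 × 0.3346 × 0.9345 = 1.56342
  35–39: 5 × 0.1408 × 0.9209 = 0.64831
  40–44: 5 × 0.0179 × 0.9041 = 0.08092
  45–49: 5 × 0.0012 × 0.8975 = 0.00539
Sum = 4.45382
NRR = 0.490 × 4.45382 = 2.18237
An NRR exceeding 1 indicates intrinsic growth under these rates.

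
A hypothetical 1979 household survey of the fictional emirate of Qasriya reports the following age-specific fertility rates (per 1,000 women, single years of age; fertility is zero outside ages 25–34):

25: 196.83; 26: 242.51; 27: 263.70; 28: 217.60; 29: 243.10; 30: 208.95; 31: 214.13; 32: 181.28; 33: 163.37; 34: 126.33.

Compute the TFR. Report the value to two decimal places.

Sum of ASFRs = 196.83 + 242.51 + 263.70 + 217.60 + 243.10 + 208.95 + 214.13 + 181.28 + 163.37 + 126.33 = 2057.80
TFR = 2057.80 / 1000 = 2.0578

2.06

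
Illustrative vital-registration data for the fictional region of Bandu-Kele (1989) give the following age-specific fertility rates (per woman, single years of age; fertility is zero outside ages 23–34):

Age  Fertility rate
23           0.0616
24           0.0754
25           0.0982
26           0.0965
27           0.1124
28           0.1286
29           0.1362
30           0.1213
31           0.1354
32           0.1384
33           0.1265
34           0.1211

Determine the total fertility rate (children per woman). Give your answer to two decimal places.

Sum of ASFRs = 0.0616 + 0.0754 + 0.0982 + 0.0965 + 0.1124 + 0.1286 + 0.1362 + 0.1213 + 0.1354 + 0.1384 + 0.1265 + 0.1211 = 1.3516
TFR = 1.3516

1.35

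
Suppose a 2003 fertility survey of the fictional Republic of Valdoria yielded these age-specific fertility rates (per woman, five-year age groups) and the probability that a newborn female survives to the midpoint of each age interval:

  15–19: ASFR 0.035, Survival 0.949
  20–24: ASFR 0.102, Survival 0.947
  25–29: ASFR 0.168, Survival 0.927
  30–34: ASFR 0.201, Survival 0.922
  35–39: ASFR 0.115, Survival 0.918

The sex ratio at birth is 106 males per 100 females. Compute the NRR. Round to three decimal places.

1.399

Proportion female at birth = 100 / (100 + 106) = 0.48544.
Each age group contributes 5 × ASFR × survival:
  15–19: 5 × 0.035 × 0.949 = 0.16608
  20–24: 5 × 0.102 × 0.947 = 0.48297
  25–29: 5 × 0.168 × 0.927 = 0.77868
  30–34: 5 × 0.201 × 0.922 = 0.92661
  35–39: 5 × 0.115 × 0.918 = 0.52785
Sum = 2.88219
NRR = 0.48544 × 2.88219 = 1.39913
With NRR above 1 the population is above replacement fertility.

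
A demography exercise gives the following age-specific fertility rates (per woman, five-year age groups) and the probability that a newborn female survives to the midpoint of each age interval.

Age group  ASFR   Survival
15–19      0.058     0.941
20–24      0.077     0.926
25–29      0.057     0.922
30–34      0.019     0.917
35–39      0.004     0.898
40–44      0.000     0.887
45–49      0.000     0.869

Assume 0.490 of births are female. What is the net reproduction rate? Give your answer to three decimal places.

Proportion female at birth = 0.490.
Weighting each age-specific rate by interval width and survival:
  15–19: 5 × 0.058 × 0.941 = 0.27289
  20–24: 5 × 0.077 × 0.926 = 0.35651
  25–29: 5 × 0.057 × 0.922 = 0.26277
  30–34: 5 × 0.019 × 0.917 = 0.08712
  35–39: 5 × 0.004 × 0.898 = 0.01796
  40–44: 5 × 0.000 × 0.887 = 0.00000
  45–49: 5 × 0.000 × 0.869 = 0.00000
Sum = 0.99725
NRR = 0.490 × 0.99725 = 0.48865
An NRR under 1 implies long-run decline under these rates.

0.489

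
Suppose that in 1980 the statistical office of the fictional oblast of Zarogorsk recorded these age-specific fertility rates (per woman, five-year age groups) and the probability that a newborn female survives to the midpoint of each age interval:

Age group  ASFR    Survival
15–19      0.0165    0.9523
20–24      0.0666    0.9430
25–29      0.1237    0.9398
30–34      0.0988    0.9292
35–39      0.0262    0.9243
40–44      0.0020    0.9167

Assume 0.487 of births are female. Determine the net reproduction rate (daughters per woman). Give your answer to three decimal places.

0.761

Proportion female at birth = 0.487.
Survival-weighted fertility by age (5·fₓ·Sₓ):
  15–19: 5 × 0.0165 × 0.9523 = 0.07856
  20–24: 5 × 0.0666 × 0.9430 = 0.31402
  25–29: 5 × 0.1237 × 0.9398 = 0.58127
  30–34: 5 × 0.0988 × 0.9292 = 0.45902
  35–39: 5 × 0.0262 × 0.9243 = 0.12108
  40–44: 5 × 0.0020 × 0.9167 = 0.00917
Sum = 1.56312
NRR = 0.487 × 1.56312 = 0.76124
An NRR under 1 implies long-run decline under these rates.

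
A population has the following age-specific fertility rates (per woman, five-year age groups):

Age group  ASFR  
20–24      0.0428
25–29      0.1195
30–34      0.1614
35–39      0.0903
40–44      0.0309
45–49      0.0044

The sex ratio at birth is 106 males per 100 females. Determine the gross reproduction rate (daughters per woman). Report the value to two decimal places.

1.09

Proportion female at birth = 100 / (100 + 106) = 0.48544.
Sum of ASFRs = 0.0428 + 0.1195 + 0.1614 + 0.0903 + 0.0309 + 0.0044 = 0.4493
TFR = 5 × 0.4493 = 2.2465
GRR = 0.48544 × 2.2465 = 1.09054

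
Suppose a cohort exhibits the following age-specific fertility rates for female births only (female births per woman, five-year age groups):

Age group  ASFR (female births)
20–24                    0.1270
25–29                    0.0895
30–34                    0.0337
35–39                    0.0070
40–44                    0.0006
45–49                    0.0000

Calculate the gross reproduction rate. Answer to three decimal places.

Sum of female ASFRs = 0.1270 + 0.0895 + 0.0337 + 0.0070 + 0.0006 + 0.0000 = 0.2578
GRR = 5 × 0.2578 = 1.289

1.289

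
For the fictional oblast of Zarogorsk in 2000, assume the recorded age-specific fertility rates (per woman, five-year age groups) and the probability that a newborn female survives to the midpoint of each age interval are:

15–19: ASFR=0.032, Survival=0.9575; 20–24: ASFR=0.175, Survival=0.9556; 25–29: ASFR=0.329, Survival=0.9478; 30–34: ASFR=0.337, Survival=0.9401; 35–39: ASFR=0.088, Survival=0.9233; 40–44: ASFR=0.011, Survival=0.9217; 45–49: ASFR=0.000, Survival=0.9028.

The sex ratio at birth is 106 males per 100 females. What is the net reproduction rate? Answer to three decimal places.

Proportion female at birth = 100 / (100 + 106) = 0.48544.
Weighting each age-specific rate by interval width and survival:
  15–19: 5 × 0.032 × 0.9575 = 0.15320
  20–24: 5 × 0.175 × 0.9556 = 0.83615
  25–29: 5 × 0.329 × 0.9478 = 1.55913
  30–34: 5 × 0.337 × 0.9401 = 1.58407
  35–39: 5 × 0.088 × 0.9233 = 0.40625
  40–44: 5 × 0.011 × 0.9217 = 0.05069
  45–49: 5 × 0.000 × 0.9028 = 0.00000
Sum = 4.58949
NRR = 0.48544 × 4.58949 = 2.22792
NRR > 1, so each generation more than replaces itself.

2.228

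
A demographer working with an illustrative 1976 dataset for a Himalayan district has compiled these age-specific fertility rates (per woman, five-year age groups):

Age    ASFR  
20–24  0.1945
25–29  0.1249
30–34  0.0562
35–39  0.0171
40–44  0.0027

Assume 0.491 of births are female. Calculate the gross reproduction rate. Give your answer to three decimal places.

0.971

Proportion female at birth = 0.491.
Sum of ASFRs = 0.1945 + 0.1249 + 0.0562 + 0.0171 + 0.0027 = 0.3954
TFR = 5 × 0.3954 = 1.977
GRR = 0.491 × 1.977 = 0.97071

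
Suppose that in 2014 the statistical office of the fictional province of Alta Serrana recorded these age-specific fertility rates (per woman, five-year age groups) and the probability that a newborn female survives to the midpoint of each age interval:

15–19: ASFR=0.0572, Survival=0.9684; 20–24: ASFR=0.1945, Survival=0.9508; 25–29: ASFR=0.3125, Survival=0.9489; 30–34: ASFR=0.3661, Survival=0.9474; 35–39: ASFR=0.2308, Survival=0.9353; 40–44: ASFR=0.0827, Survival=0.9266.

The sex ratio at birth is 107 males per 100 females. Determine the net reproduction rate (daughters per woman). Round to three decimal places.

Proportion female at birth = 100 / (100 + 107) = 0.48309.
Survival-weighted fertility by age (5·fₓ·Sₓ):
  15–19: 5 × 0.0572 × 0.9684 = 0.27696
  20–24: 5 × 0.1945 × 0.9508 = 0.92465
  25–29: 5 × 0.3125 × 0.9489 = 1.48266
  30–34: 5 × 0.3661 × 0.9474 = 1.73422
  35–39: 5 × 0.2308 × 0.9353 = 1.07934
  40–44: 5 × 0.0827 × 0.9266 = 0.38315
Sum = 5.88098
NRR = 0.48309 × 5.88098 = 2.84104

2.841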